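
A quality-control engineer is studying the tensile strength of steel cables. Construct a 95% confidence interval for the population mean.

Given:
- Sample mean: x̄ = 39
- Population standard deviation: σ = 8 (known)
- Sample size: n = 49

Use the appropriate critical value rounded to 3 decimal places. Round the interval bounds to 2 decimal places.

The population standard deviation σ is known, so use a z-interval (standard normal critical value).

For 95% confidence, z* = 1.96 (from standard normal table)

Standard error: SE = σ/√n = 8/√49 = 1.142857

Margin of error: E = z* × SE = 1.96 × 1.142857 = 2.2400

Z-interval: x̄ ± E = 39 ± 2.2400 = (36.7600, 41.2400)

Rounded to 2 decimal places:

(36.76, 41.24)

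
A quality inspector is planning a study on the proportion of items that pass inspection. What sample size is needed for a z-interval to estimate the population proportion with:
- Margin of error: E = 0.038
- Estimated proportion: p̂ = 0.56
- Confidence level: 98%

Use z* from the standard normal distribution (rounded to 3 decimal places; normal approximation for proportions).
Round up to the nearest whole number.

Using z* for proportion z-interval (normal approximation).

For 98% confidence, z* = 2.326 (from standard normal table)

Sample size formula for proportion z-interval: n = z*²p̂(1-p̂)/E²

n = 2.326² × 0.56 × 0.44 / 0.038²
  = 5.410276 × 0.2464 / 0.001444
  = 923.1939

Round up to the nearest whole number: n = 924

924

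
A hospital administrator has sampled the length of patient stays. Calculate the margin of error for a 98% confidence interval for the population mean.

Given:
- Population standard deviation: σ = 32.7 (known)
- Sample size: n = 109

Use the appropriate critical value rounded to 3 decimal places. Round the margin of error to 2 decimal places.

The population standard deviation σ is known, so use the z-interval margin of error formula.

For 98% confidence, z* = 2.326 (from standard normal table)

Margin of error formula for z-interval: E = z* × σ/√n

E = 2.326 × 32.7/√109
  = 2.326 × 3.132092
  = 7.2852

Rounded to 2 decimal places:

7.29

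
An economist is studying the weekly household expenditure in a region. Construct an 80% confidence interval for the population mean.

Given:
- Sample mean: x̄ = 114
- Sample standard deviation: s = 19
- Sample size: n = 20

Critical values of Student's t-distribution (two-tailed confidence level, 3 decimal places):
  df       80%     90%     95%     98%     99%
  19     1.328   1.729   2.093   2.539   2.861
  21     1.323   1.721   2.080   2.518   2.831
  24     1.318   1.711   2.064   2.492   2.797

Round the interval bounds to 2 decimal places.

The population standard deviation σ is unknown (only the sample standard deviation s is given), so use a t-interval with df = n - 1 = 20 - 1 = 19.

For 80% confidence with df = 19, t* = 1.328 (from t-table)

Standard error: SE = s/√n = 19/√20 = 4.248529

Margin of error: E = t* × SE = 1.328 × 4.248529 = 5.6420

T-interval: x̄ ± E = 114 ± 5.6420 = (108.3580, 119.6420)

Rounded to 2 decimal places:

(108.36, 119.64)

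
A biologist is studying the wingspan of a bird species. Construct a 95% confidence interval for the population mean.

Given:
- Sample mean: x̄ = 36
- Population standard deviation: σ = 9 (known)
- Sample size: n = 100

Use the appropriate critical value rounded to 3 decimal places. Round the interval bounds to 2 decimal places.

The population standard deviation σ is known, so use a z-interval (standard normal critical value).

For 95% confidence, z* = 1.96 (from standard normal table)

Standard error: SE = σ/√n = 9/√100 = 0.900000

Margin of error: E = z* × SE = 1.96 × 0.900000 = 1.7640

Z-interval: x̄ ± E = 36 ± 1.7640 = (34.2360, 37.7640)

Rounded to 2 decimal places:

(34.24, 37.76)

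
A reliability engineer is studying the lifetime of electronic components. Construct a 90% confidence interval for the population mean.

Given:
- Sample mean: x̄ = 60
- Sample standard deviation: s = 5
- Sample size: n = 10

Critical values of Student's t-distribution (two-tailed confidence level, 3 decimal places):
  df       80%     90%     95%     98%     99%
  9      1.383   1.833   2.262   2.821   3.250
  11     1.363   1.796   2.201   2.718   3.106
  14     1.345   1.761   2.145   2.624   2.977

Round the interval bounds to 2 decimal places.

The population standard deviation σ is unknown (only the sample standard deviation s is given), so use a t-interval with df = n - 1 = 10 - 1 = 9.

For 90% confidence with df = 9, t* = 1.833 (from t-table)

Standard error: SE = s/√n = 5/√10 = 1.581139

Margin of error: E = t* × SE = 1.833 × 1.581139 = 2.8982

T-interval: x̄ ± E = 60 ± 2.8982 = (57.1018, 62.8982)

Rounded to 2 decimal places:

(57.10, 62.90)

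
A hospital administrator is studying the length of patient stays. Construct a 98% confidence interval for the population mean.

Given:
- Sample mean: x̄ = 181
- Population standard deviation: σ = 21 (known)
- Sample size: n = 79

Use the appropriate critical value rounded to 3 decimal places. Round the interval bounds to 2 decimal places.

The population standard deviation σ is known, so use a z-interval (standard normal critical value).

For 98% confidence, z* = 2.326 (from standard normal table)

Standard error: SE = σ/√n = 21/√79 = 2.362685

Margin of error: E = z* × SE = 2.326 × 2.362685 = 5.4956

Z-interval: x̄ ± E = 181 ± 5.4956 = (175.5044, 186.4956)

Rounded to 2 decimal places:

(175.50, 186.50)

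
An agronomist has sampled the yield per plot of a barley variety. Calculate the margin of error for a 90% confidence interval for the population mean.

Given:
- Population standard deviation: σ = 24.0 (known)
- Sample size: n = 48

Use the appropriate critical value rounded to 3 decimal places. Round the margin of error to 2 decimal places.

The population standard deviation σ is known, so use the z-interval margin of error formula.

For 90% confidence, z* = 1.645 (from standard normal table)

Margin of error formula for z-interval: E = z* × σ/√n

E = 1.645 × 24.0/√48
  = 1.645 × 3.464102
  = 5.6984

Rounded to 2 decimal places:

5.70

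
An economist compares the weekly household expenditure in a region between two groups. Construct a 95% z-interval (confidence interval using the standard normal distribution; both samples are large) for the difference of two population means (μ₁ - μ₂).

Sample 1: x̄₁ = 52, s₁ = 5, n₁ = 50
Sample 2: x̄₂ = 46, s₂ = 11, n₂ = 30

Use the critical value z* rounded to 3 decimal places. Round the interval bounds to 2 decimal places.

Both samples are large (n₁ = 50 ≥ 30, n₂ = 30 ≥ 30), so a z-interval for the difference of means applies.

Point estimate: x̄₁ - x̄₂ = 52 - 46 = 6

Standard error: SE = √(s₁²/n₁ + s₂²/n₂)
= √(5²/50 + 11²/30)
= √(0.500000 + 4.033333)
= 2.129163

For 95% confidence, z* = 1.96 (from standard normal table)
Margin of error: E = z* × SE = 1.96 × 2.129163 = 4.1732

Z-interval: (x̄₁ - x̄₂) ± E = 6 ± 4.1732 = (1.8268, 10.1732)

Rounded to 2 decimal places:

(1.83, 10.17)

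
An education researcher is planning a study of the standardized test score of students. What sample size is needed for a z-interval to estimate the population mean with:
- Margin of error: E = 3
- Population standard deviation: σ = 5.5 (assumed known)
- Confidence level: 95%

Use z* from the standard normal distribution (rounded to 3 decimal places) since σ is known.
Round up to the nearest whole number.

Using z* since population σ is known (z-interval formula).

For 95% confidence, z* = 1.96 (from standard normal table)

Sample size formula for z-interval: n = (z*σ/E)²

n = (1.96 × 5.5 / 3)²
  = (3.593333)²
  = 12.9120

Round up to the nearest whole number: n = 13

13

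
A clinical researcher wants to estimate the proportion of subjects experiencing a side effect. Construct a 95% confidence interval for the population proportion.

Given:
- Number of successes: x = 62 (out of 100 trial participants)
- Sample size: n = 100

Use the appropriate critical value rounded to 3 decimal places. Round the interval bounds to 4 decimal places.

Sample proportion: p̂ = 62/100 = 0.620000

Check conditions for normal approximation:
  np̂ = 62 ≥ 10 ✓
  n(1-p̂) = 38 ≥ 10 ✓

The sample is large enough, so use a z-interval (normal approximation) for the proportion.

For 95% confidence, z* = 1.96 (from standard normal table)

Standard error: SE = √(p̂(1-p̂)/n) = √(0.620000×0.380000/100) = 0.04853864

Margin of error: E = z* × SE = 1.96 × 0.04853864 = 0.095136

Z-interval: p̂ ± E = 0.620000 ± 0.095136 = (0.524864, 0.715136)

Rounded to 4 decimal places:

(0.5249, 0.7151)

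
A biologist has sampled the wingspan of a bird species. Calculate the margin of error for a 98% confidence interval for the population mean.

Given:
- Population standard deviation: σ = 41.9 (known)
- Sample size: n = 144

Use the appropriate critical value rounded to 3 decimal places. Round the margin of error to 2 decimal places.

The population standard deviation σ is known, so use the z-interval margin of error formula.

For 98% confidence, z* = 2.326 (from standard normal table)

Margin of error formula for z-interval: E = z* × σ/√n

E = 2.326 × 41.9/√144
  = 2.326 × 3.491667
  = 8.1216

Rounded to 2 decimal places:

8.12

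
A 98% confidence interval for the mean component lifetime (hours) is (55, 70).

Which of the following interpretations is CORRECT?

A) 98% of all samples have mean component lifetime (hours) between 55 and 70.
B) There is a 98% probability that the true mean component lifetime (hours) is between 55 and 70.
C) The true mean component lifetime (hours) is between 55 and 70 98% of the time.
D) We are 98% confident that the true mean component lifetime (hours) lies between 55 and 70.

A confidence interval represents our confidence in the procedure, not a probability statement about the parameter.

Key concept: If we repeated this sampling process many times and computed a 98% CI each time, about 98% of those intervals would contain the true population parameter.

For this specific interval (55, 70):
- Midpoint (point estimate): 62.5
- Margin of error: 7.5

The correct interpretation is the one stating confidence that the true parameter lies in the interval — option D.

D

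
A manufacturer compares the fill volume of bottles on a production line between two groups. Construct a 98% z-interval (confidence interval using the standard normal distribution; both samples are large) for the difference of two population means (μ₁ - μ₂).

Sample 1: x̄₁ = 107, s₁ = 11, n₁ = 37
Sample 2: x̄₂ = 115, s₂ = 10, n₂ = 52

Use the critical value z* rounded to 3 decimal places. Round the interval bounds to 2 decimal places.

Both samples are large (n₁ = 37 ≥ 30, n₂ = 52 ≥ 30), so a z-interval for the difference of means applies.

Point estimate: x̄₁ - x̄₂ = 107 - 115 = -8

Standard error: SE = √(s₁²/n₁ + s₂²/n₂)
= √(11²/37 + 10²/52)
= √(3.270270 + 1.923077)
= 2.278892

For 98% confidence, z* = 2.326 (from standard normal table)
Margin of error: E = z* × SE = 2.326 × 2.278892 = 5.3007

Z-interval: (x̄₁ - x̄₂) ± E = -8 ± 5.3007 = (-13.3007, -2.6993)

Rounded to 2 decimal places:

(-13.30, -2.70)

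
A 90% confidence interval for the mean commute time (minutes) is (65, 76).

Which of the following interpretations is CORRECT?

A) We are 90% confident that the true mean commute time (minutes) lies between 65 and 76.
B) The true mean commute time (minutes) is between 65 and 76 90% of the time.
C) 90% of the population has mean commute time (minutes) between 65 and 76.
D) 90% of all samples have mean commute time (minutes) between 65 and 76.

A confidence interval represents our confidence in the procedure, not a probability statement about the parameter.

Key concept: If we repeated this sampling process many times and computed a 90% CI each time, about 90% of those intervals would contain the true population parameter.

For this specific interval (65, 76):
- Midpoint (point estimate): 70.5
- Margin of error: 5.5

The correct interpretation is the one stating confidence that the true parameter lies in the interval — option A.

A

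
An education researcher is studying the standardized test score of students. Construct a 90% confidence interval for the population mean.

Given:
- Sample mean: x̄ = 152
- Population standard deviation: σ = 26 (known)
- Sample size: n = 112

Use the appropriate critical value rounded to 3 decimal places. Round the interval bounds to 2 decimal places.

The population standard deviation σ is known, so use a z-interval (standard normal critical value).

For 90% confidence, z* = 1.645 (from standard normal table)

Standard error: SE = σ/√n = 26/√112 = 2.456769

Margin of error: E = z* × SE = 1.645 × 2.456769 = 4.0414

Z-interval: x̄ ± E = 152 ± 4.0414 = (147.9586, 156.0414)

Rounded to 2 decimal places:

(147.96, 156.04)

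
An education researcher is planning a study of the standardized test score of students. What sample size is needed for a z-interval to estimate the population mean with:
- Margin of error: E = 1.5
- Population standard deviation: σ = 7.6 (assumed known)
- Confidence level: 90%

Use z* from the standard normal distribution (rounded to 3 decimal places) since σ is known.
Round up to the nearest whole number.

Using z* since population σ is known (z-interval formula).

For 90% confidence, z* = 1.645 (from standard normal table)

Sample size formula for z-interval: n = (z*σ/E)²

n = (1.645 × 7.6 / 1.5)²
  = (8.334667)²
  = 69.4667

Round up to the nearest whole number: n = 70

70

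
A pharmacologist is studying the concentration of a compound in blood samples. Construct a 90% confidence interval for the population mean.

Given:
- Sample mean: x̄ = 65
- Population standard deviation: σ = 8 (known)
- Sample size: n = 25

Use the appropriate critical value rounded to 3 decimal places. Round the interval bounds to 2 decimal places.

The population standard deviation σ is known, so use a z-interval (standard normal critical value).

For 90% confidence, z* = 1.645 (from standard normal table)

Standard error: SE = σ/√n = 8/√25 = 1.600000

Margin of error: E = z* × SE = 1.645 × 1.600000 = 2.6320

Z-interval: x̄ ± E = 65 ± 2.6320 = (62.3680, 67.6320)

Rounded to 2 decimal places:

(62.37, 67.63)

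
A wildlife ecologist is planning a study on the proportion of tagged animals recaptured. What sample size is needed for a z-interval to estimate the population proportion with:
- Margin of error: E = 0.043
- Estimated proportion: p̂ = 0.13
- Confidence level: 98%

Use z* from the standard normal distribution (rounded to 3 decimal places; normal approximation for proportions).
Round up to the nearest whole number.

Using z* for proportion z-interval (normal approximation).

For 98% confidence, z* = 2.326 (from standard normal table)

Sample size formula for proportion z-interval: n = z*²p̂(1-p̂)/E²

n = 2.326² × 0.13 × 0.87 / 0.043²
  = 5.410276 × 0.1131 / 0.001849
  = 330.9368

Round up to the nearest whole number: n = 331

331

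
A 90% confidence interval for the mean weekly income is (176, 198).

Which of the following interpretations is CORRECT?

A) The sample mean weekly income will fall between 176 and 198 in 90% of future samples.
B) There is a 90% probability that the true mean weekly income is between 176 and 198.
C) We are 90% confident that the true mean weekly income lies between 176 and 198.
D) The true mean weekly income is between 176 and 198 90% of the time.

A confidence interval represents our confidence in the procedure, not a probability statement about the parameter.

Key concept: If we repeated this sampling process many times and computed a 90% CI each time, about 90% of those intervals would contain the true population parameter.

For this specific interval (176, 198):
- Midpoint (point estimate): 187
- Margin of error: 11

The correct interpretation is the one stating confidence that the true parameter lies in the interval — option C.

C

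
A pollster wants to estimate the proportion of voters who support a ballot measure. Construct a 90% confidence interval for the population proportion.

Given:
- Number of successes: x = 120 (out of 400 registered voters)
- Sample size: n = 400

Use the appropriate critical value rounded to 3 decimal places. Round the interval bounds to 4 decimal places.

Sample proportion: p̂ = 120/400 = 0.300000

Check conditions for normal approximation:
  np̂ = 120 ≥ 10 ✓
  n(1-p̂) = 280 ≥ 10 ✓

The sample is large enough, so use a z-interval (normal approximation) for the proportion.

For 90% confidence, z* = 1.645 (from standard normal table)

Standard error: SE = √(p̂(1-p̂)/n) = √(0.300000×0.700000/400) = 0.02291288

Margin of error: E = z* × SE = 1.645 × 0.02291288 = 0.037692

Z-interval: p̂ ± E = 0.300000 ± 0.037692 = (0.262308, 0.337692)

Rounded to 4 decimal places:

(0.2623, 0.3377)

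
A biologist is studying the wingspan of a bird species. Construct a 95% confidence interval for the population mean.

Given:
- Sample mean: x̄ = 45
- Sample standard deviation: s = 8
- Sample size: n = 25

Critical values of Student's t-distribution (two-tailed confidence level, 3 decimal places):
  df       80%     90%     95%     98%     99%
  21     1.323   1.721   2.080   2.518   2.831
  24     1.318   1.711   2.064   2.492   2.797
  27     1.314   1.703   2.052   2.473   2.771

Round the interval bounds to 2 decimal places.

The population standard deviation σ is unknown (only the sample standard deviation s is given), so use a t-interval with df = n - 1 = 25 - 1 = 24.

For 95% confidence with df = 24, t* = 2.064 (from t-table)

Standard error: SE = s/√n = 8/√25 = 1.600000

Margin of error: E = t* × SE = 2.064 × 1.600000 = 3.3024

T-interval: x̄ ± E = 45 ± 3.3024 = (41.6976, 48.3024)

Rounded to 2 decimal places:

(41.70, 48.30)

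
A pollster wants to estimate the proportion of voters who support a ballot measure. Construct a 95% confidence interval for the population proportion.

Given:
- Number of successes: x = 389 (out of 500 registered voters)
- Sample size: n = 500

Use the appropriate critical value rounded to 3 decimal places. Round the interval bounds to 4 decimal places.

Sample proportion: p̂ = 389/500 = 0.778000

Check conditions for normal approximation:
  np̂ = 389 ≥ 10 ✓
  n(1-p̂) = 111 ≥ 10 ✓

The sample is large enough, so use a z-interval (normal approximation) for the proportion.

For 95% confidence, z* = 1.96 (from standard normal table)

Standard error: SE = √(p̂(1-p̂)/n) = √(0.778000×0.222000/500) = 0.01858580

Margin of error: E = z* × SE = 1.96 × 0.01858580 = 0.036428

Z-interval: p̂ ± E = 0.778000 ± 0.036428 = (0.741572, 0.814428)

Rounded to 4 decimal places:

(0.7416, 0.8144)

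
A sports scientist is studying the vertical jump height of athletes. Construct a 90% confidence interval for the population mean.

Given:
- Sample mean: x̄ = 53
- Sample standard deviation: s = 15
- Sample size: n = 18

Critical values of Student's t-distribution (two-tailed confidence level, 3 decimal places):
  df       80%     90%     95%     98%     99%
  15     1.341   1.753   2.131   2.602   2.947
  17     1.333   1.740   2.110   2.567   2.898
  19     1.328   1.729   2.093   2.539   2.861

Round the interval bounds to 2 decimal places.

The population standard deviation σ is unknown (only the sample standard deviation s is given), so use a t-interval with df = n - 1 = 18 - 1 = 17.

For 90% confidence with df = 17, t* = 1.740 (from t-table)

Standard error: SE = s/√n = 15/√18 = 3.535534

Margin of error: E = t* × SE = 1.740 × 3.535534 = 6.1518

T-interval: x̄ ± E = 53 ± 6.1518 = (46.8482, 59.1518)

Rounded to 2 decimal places:

(46.85, 59.15)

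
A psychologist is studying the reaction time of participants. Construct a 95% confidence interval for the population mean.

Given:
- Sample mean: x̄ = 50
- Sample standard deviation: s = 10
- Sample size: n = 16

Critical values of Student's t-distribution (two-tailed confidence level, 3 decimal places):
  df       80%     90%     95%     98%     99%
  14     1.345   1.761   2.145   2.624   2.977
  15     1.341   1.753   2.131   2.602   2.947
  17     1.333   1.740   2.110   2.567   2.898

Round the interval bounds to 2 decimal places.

The population standard deviation σ is unknown (only the sample standard deviation s is given), so use a t-interval with df = n - 1 = 16 - 1 = 15.

For 95% confidence with df = 15, t* = 2.131 (from t-table)

Standard error: SE = s/√n = 10/√16 = 2.500000

Margin of error: E = t* × SE = 2.131 × 2.500000 = 5.3275

T-interval: x̄ ± E = 50 ± 5.3275 = (44.6725, 55.3275)

Rounded to 2 decimal places:

(44.67, 55.33)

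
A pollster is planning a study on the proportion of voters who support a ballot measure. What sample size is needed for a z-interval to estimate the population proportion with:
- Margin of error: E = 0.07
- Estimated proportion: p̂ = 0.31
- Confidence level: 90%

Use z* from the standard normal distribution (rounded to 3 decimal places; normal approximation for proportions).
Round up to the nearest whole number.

Using z* for proportion z-interval (normal approximation).

For 90% confidence, z* = 1.645 (from standard normal table)

Sample size formula for proportion z-interval: n = z*²p̂(1-p̂)/E²

n = 1.645² × 0.31 × 0.69 / 0.07²
  = 2.706025 × 0.2139 / 0.0049
  = 118.1263

Round up to the nearest whole number: n = 119

119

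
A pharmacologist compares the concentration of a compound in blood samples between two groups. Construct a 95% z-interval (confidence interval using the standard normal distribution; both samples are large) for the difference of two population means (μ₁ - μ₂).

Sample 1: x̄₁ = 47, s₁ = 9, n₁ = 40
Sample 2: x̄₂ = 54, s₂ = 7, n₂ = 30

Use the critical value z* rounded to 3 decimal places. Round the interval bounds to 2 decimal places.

Both samples are large (n₁ = 40 ≥ 30, n₂ = 30 ≥ 30), so a z-interval for the difference of means applies.

Point estimate: x̄₁ - x̄₂ = 47 - 54 = -7

Standard error: SE = √(s₁²/n₁ + s₂²/n₂)
= √(9²/40 + 7²/30)
= √(2.025000 + 1.633333)
= 1.912677

For 95% confidence, z* = 1.96 (from standard normal table)
Margin of error: E = z* × SE = 1.96 × 1.912677 = 3.7488

Z-interval: (x̄₁ - x̄₂) ± E = -7 ± 3.7488 = (-10.7488, -3.2512)

Rounded to 2 decimal places:

(-10.75, -3.25)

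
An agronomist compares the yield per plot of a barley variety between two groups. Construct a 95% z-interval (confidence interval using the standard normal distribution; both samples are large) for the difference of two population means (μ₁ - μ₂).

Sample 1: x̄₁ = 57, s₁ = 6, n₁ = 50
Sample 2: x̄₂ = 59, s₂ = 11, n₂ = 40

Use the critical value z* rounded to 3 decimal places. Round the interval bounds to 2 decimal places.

Both samples are large (n₁ = 50 ≥ 30, n₂ = 40 ≥ 30), so a z-interval for the difference of means applies.

Point estimate: x̄₁ - x̄₂ = 57 - 59 = -2

Standard error: SE = √(s₁²/n₁ + s₂²/n₂)
= √(6²/50 + 11²/40)
= √(0.720000 + 3.025000)
= 1.935200

For 95% confidence, z* = 1.96 (from standard normal table)
Margin of error: E = z* × SE = 1.96 × 1.935200 = 3.7930

Z-interval: (x̄₁ - x̄₂) ± E = -2 ± 3.7930 = (-5.7930, 1.7930)

Rounded to 2 decimal places:

(-5.79, 1.79)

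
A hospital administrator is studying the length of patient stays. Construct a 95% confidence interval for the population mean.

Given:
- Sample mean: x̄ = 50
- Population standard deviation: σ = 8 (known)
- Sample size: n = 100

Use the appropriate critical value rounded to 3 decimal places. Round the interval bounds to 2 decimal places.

The population standard deviation σ is known, so use a z-interval (standard normal critical value).

For 95% confidence, z* = 1.96 (from standard normal table)

Standard error: SE = σ/√n = 8/√100 = 0.800000

Margin of error: E = z* × SE = 1.96 × 0.800000 = 1.5680

Z-interval: x̄ ± E = 50 ± 1.5680 = (48.4320, 51.5680)

Rounded to 2 decimal places:

(48.43, 51.57)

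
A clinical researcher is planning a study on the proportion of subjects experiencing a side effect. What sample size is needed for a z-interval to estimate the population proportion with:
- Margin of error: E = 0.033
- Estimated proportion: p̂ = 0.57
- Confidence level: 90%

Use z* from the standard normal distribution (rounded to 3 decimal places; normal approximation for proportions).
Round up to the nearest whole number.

Using z* for proportion z-interval (normal approximation).

For 90% confidence, z* = 1.645 (from standard normal table)

Sample size formula for proportion z-interval: n = z*²p̂(1-p̂)/E²

n = 1.645² × 0.57 × 0.43 / 0.033²
  = 2.706025 × 0.2451 / 0.001089
  = 609.0420

Round up to the nearest whole number: n = 610

610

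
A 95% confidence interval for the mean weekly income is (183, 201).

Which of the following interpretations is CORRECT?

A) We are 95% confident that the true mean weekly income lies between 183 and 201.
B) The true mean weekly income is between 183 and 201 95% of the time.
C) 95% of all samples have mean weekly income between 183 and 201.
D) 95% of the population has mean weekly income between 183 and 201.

A confidence interval represents our confidence in the procedure, not a probability statement about the parameter.

Key concept: If we repeated this sampling process many times and computed a 95% CI each time, about 95% of those intervals would contain the true population parameter.

For this specific interval (183, 201):
- Midpoint (point estimate): 192
- Margin of error: 9

The correct interpretation is the one stating confidence that the true parameter lies in the interval — option A.

A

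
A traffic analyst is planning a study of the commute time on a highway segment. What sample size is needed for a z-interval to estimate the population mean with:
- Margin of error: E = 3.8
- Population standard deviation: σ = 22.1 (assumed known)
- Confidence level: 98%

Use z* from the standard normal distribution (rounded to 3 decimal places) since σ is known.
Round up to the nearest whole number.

Using z* since population σ is known (z-interval formula).

For 98% confidence, z* = 2.326 (from standard normal table)

Sample size formula for z-interval: n = (z*σ/E)²

n = (2.326 × 22.1 / 3.8)²
  = (13.527526)²
  = 182.9940

Round up to the nearest whole number: n = 183

183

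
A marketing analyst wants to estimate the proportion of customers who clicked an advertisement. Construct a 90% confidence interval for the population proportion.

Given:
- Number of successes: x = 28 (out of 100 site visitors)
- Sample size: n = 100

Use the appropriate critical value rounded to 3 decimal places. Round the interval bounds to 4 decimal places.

Sample proportion: p̂ = 28/100 = 0.280000

Check conditions for normal approximation:
  np̂ = 28 ≥ 10 ✓
  n(1-p̂) = 72 ≥ 10 ✓

The sample is large enough, so use a z-interval (normal approximation) for the proportion.

For 90% confidence, z* = 1.645 (from standard normal table)

Standard error: SE = √(p̂(1-p̂)/n) = √(0.280000×0.720000/100) = 0.04489989

Margin of error: E = z* × SE = 1.645 × 0.04489989 = 0.073860

Z-interval: p̂ ± E = 0.280000 ± 0.073860 = (0.206140, 0.353860)

Rounded to 4 decimal places:

(0.2061, 0.3539)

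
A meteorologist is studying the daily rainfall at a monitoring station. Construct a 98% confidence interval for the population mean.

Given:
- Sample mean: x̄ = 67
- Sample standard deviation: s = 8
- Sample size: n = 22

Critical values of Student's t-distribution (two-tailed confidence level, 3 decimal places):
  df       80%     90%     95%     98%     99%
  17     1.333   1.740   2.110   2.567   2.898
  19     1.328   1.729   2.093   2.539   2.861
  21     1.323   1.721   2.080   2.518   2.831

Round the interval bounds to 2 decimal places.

The population standard deviation σ is unknown (only the sample standard deviation s is given), so use a t-interval with df = n - 1 = 22 - 1 = 21.

For 98% confidence with df = 21, t* = 2.518 (from t-table)

Standard error: SE = s/√n = 8/√22 = 1.705606

Margin of error: E = t* × SE = 2.518 × 1.705606 = 4.2947

T-interval: x̄ ± E = 67 ± 4.2947 = (62.7053, 71.2947)

Rounded to 2 decimal places:

(62.71, 71.29)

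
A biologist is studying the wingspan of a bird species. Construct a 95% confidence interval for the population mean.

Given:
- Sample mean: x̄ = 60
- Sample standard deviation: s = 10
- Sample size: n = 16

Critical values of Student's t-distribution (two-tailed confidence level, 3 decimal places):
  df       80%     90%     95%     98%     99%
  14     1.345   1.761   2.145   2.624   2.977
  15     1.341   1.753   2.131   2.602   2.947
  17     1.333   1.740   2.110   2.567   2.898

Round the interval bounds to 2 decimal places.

The population standard deviation σ is unknown (only the sample standard deviation s is given), so use a t-interval with df = n - 1 = 16 - 1 = 15.

For 95% confidence with df = 15, t* = 2.131 (from t-table)

Standard error: SE = s/√n = 10/√16 = 2.500000

Margin of error: E = t* × SE = 2.131 × 2.500000 = 5.3275

T-interval: x̄ ± E = 60 ± 5.3275 = (54.6725, 65.3275)

Rounded to 2 decimal places:

(54.67, 65.33)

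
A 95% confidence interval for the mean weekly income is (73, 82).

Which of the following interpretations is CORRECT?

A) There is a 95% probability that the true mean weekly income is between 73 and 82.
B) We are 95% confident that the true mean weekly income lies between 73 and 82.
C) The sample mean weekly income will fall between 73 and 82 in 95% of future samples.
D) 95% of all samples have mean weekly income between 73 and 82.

A confidence interval represents our confidence in the procedure, not a probability statement about the parameter.

Key concept: If we repeated this sampling process many times and computed a 95% CI each time, about 95% of those intervals would contain the true population parameter.

For this specific interval (73, 82):
- Midpoint (point estimate): 77.5
- Margin of error: 4.5

The correct interpretation is the one stating confidence that the true parameter lies in the interval — option B.

B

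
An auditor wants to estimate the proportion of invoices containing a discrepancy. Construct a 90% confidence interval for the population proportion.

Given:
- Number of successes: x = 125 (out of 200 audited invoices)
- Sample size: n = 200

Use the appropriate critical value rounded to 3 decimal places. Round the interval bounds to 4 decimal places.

Sample proportion: p̂ = 125/200 = 0.625000

Check conditions for normal approximation:
  np̂ = 125 ≥ 10 ✓
  n(1-p̂) = 75 ≥ 10 ✓

The sample is large enough, so use a z-interval (normal approximation) for the proportion.

For 90% confidence, z* = 1.645 (from standard normal table)

Standard error: SE = √(p̂(1-p̂)/n) = √(0.625000×0.375000/200) = 0.03423266

Margin of error: E = z* × SE = 1.645 × 0.03423266 = 0.056313

Z-interval: p̂ ± E = 0.625000 ± 0.056313 = (0.568687, 0.681313)

Rounded to 4 decimal places:

(0.5687, 0.6813)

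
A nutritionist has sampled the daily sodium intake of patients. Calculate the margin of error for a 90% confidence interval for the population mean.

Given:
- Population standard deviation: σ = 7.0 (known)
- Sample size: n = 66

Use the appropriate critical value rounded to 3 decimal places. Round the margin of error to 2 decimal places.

The population standard deviation σ is known, so use the z-interval margin of error formula.

For 90% confidence, z* = 1.645 (from standard normal table)

Margin of error formula for z-interval: E = z* × σ/√n

E = 1.645 × 7.0/√66
  = 1.645 × 0.861640
  = 1.4174

Rounded to 2 decimal places:

1.42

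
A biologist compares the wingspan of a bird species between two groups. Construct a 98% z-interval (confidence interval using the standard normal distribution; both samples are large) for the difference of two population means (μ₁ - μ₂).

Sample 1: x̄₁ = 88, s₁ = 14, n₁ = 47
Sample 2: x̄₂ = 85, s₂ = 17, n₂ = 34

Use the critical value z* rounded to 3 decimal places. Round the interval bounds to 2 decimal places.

Both samples are large (n₁ = 47 ≥ 30, n₂ = 34 ≥ 30), so a z-interval for the difference of means applies.

Point estimate: x̄₁ - x̄₂ = 88 - 85 = 3

Standard error: SE = √(s₁²/n₁ + s₂²/n₂)
= √(14²/47 + 17²/34)
= √(4.170213 + 8.500000)
= 3.559524

For 98% confidence, z* = 2.326 (from standard normal table)
Margin of error: E = z* × SE = 2.326 × 3.559524 = 8.2795

Z-interval: (x̄₁ - x̄₂) ± E = 3 ± 8.2795 = (-5.2795, 11.2795)

Rounded to 2 decimal places:

(-5.28, 11.28)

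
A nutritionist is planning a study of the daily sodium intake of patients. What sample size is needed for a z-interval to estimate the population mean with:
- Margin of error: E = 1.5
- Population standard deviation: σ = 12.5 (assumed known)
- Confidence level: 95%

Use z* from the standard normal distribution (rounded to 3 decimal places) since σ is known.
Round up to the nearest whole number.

Using z* since population σ is known (z-interval formula).

For 95% confidence, z* = 1.96 (from standard normal table)

Sample size formula for z-interval: n = (z*σ/E)²

n = (1.96 × 12.5 / 1.5)²
  = (16.333333)²
  = 266.7778

Round up to the nearest whole number: n = 267

267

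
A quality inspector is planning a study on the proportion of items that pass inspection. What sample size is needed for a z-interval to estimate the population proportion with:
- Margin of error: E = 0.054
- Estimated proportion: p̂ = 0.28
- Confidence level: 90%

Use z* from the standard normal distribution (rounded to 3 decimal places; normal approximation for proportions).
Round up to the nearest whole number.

Using z* for proportion z-interval (normal approximation).

For 90% confidence, z* = 1.645 (from standard normal table)

Sample size formula for proportion z-interval: n = z*²p̂(1-p̂)/E²

n = 1.645² × 0.28 × 0.72 / 0.054²
  = 2.706025 × 0.2016 / 0.002916
  = 187.0832

Round up to the nearest whole number: n = 188

188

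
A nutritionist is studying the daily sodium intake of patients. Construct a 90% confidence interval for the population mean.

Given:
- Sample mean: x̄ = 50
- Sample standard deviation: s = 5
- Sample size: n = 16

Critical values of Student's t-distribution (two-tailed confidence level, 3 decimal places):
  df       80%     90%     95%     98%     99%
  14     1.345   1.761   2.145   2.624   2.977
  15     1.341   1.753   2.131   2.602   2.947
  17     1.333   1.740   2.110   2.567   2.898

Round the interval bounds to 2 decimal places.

The population standard deviation σ is unknown (only the sample standard deviation s is given), so use a t-interval with df = n - 1 = 16 - 1 = 15.

For 90% confidence with df = 15, t* = 1.753 (from t-table)

Standard error: SE = s/√n = 5/√16 = 1.250000

Margin of error: E = t* × SE = 1.753 × 1.250000 = 2.1912

T-interval: x̄ ± E = 50 ± 2.1912 = (47.8088, 52.1912)

Rounded to 2 decimal places:

(47.81, 52.19)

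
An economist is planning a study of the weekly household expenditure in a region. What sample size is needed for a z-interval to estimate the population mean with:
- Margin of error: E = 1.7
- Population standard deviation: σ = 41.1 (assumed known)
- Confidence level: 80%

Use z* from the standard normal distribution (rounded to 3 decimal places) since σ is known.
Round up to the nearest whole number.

Using z* since population σ is known (z-interval formula).

For 80% confidence, z* = 1.282 (from standard normal table)

Sample size formula for z-interval: n = (z*σ/E)²

n = (1.282 × 41.1 / 1.7)²
  = (30.994235)²
  = 960.6426

Round up to the nearest whole number: n = 961

961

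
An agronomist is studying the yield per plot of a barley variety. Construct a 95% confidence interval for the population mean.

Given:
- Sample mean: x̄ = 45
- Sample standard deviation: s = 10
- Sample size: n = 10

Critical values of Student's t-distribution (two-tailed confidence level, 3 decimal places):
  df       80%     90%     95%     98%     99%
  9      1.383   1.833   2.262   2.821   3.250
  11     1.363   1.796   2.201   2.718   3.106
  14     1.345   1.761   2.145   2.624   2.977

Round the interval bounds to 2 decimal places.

The population standard deviation σ is unknown (only the sample standard deviation s is given), so use a t-interval with df = n - 1 = 10 - 1 = 9.

For 95% confidence with df = 9, t* = 2.262 (from t-table)

Standard error: SE = s/√n = 10/√10 = 3.162278

Margin of error: E = t* × SE = 2.262 × 3.162278 = 7.1531

T-interval: x̄ ± E = 45 ± 7.1531 = (37.8469, 52.1531)

Rounded to 2 decimal places:

(37.85, 52.15)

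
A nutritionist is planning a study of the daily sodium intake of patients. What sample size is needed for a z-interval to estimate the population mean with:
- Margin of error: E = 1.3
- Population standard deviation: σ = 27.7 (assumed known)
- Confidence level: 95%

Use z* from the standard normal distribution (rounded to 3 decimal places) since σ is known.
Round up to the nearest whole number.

Using z* since population σ is known (z-interval formula).

For 95% confidence, z* = 1.96 (from standard normal table)

Sample size formula for z-interval: n = (z*σ/E)²

n = (1.96 × 27.7 / 1.3)²
  = (41.763077)²
  = 1744.1546

Round up to the nearest whole number: n = 1745

1745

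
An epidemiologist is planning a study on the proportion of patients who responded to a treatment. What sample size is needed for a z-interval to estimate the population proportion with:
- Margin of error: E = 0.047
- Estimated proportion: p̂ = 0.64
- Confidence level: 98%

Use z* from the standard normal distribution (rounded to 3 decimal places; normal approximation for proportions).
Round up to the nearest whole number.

Using z* for proportion z-interval (normal approximation).

For 98% confidence, z* = 2.326 (from standard normal table)

Sample size formula for proportion z-interval: n = z*²p̂(1-p̂)/E²

n = 2.326² × 0.64 × 0.36 / 0.047²
  = 5.410276 × 0.2304 / 0.002209
  = 564.2950

Round up to the nearest whole number: n = 565

565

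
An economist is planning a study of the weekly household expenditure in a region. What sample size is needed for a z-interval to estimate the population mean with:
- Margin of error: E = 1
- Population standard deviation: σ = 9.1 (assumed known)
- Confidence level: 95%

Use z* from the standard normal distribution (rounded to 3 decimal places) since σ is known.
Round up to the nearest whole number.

Using z* since population σ is known (z-interval formula).

For 95% confidence, z* = 1.96 (from standard normal table)

Sample size formula for z-interval: n = (z*σ/E)²

n = (1.96 × 9.1 / 1)²
  = (17.836000)²
  = 318.1229

Round up to the nearest whole number: n = 319

319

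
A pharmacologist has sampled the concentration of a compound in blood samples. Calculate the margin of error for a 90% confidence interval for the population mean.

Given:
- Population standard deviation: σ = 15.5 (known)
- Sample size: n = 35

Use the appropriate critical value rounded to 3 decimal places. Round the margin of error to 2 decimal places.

The population standard deviation σ is known, so use the z-interval margin of error formula.

For 90% confidence, z* = 1.645 (from standard normal table)

Margin of error formula for z-interval: E = z* × σ/√n

E = 1.645 × 15.5/√35
  = 1.645 × 2.619978
  = 4.3099

Rounded to 2 decimal places:

4.31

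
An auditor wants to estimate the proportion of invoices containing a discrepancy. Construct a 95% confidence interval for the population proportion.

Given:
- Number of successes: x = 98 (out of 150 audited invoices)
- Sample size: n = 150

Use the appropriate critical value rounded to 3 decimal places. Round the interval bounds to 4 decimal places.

Sample proportion: p̂ = 98/150 = 0.653333

Check conditions for normal approximation:
  np̂ = 98 ≥ 10 ✓
  n(1-p̂) = 52 ≥ 10 ✓

The sample is large enough, so use a z-interval (normal approximation) for the proportion.

For 95% confidence, z* = 1.96 (from standard normal table)

Standard error: SE = √(p̂(1-p̂)/n) = √(0.653333×0.346667/150) = 0.03885777

Margin of error: E = z* × SE = 1.96 × 0.03885777 = 0.076161

Z-interval: p̂ ± E = 0.653333 ± 0.076161 = (0.577172, 0.729495)

Rounded to 4 decimal places:

(0.5772, 0.7295)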